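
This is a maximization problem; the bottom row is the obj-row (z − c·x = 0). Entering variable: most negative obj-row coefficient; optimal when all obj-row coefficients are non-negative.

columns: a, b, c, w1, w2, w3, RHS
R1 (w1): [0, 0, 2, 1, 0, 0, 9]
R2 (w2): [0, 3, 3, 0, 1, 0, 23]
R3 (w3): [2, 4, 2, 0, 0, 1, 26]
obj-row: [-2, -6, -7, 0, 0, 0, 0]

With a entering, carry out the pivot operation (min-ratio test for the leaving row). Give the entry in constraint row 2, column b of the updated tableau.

3

Ratio test on column a — row 1: entry 0 ≤ 0; row 2: entry 0 ≤ 0; row 3: 26/2 = 13. Minimum is 13 at row 3 (w3 leaves); pivot element 2.
Divide row 3 by 2; eliminate column a from the other rows.
Row 2 update in column b: 3 − 0·2 = 3.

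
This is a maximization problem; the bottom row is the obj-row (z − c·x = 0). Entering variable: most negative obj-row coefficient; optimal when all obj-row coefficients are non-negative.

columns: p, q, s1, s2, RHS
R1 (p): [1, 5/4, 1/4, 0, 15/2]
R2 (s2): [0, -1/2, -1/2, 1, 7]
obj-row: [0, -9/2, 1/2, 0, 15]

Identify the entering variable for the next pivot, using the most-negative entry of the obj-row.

q

Negative obj-row entries: q: -9/2.
The most negative is -9/2 in column q, so q enters.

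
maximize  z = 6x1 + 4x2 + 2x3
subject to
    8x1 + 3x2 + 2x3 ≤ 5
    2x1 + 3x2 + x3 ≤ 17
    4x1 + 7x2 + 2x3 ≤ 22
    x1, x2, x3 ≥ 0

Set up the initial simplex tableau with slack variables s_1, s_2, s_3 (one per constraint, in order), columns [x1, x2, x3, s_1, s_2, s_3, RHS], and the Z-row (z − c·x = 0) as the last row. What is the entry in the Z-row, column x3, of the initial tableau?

The Z-row carries the negated objective coefficients: the x3 entry is -2.

-2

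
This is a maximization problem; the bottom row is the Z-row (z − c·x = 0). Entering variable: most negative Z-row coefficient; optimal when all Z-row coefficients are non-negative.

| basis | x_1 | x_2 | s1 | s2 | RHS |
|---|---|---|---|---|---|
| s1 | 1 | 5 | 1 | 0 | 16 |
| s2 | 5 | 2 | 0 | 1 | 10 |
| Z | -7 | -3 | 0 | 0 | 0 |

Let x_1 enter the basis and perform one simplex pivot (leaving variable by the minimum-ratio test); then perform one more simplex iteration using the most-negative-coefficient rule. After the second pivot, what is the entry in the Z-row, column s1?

1/23

Ratio test on column x_1 — row 1: 16/1 = 16; row 2: 10/5 = 2. Minimum is 2 at row 2 (s2 leaves); pivot element 5.
Divide row 2 by 5; eliminate column x_1 from the other rows.
Second iteration: most negative Z-row entry is -1/5 in column x_2, so x_2 enters.
Ratio test on column x_2 — row 1: 14/(23/5) = 70/23; row 2: 2/(2/5) = 5. Minimum is 70/23 at row 1 (s1 leaves); pivot element 23/5.
Divide row 1 by 23/5; eliminate column x_2 from the other rows.
After both pivots, the entry at the Z-row, column s1 is 1/23.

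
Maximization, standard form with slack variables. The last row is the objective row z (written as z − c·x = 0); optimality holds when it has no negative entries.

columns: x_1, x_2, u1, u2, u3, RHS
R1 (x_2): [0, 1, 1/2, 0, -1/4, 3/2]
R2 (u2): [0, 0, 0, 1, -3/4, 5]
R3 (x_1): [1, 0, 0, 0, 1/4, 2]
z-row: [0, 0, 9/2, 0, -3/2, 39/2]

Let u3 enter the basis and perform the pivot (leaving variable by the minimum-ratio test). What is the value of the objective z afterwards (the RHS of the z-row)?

Ratio test on column u3 — row 1: entry -1/4 ≤ 0; row 2: entry -3/4 ≤ 0; row 3: 2/(1/4) = 8. Minimum is 8 at row 3 (x_1 leaves); pivot element 1/4.
Pivot on row 3; the z-row RHS becomes 39/2 − (-3/2)·8 = 63/2.

63/2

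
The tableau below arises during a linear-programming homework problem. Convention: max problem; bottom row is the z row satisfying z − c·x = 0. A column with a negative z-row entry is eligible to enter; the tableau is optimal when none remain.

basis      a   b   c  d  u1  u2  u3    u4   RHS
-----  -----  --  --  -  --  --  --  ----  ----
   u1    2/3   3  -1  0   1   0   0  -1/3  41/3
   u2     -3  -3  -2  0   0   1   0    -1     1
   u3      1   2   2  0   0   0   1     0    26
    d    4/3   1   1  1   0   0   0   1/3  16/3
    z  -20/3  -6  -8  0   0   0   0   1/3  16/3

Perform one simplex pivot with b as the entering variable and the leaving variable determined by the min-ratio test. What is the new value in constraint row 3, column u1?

Ratio test on column b — row 1: (41/3)/3 = 41/9; row 2: entry -3 ≤ 0; row 3: 26/2 = 13; row 4: (16/3)/1 = 16/3. Minimum is 41/9 at row 1 (u1 leaves); pivot element 3.
Divide row 1 by 3; eliminate column b from the other rows.
Row 3 update in column u1: 0 − 2·(1/3) = -2/3.

-2/3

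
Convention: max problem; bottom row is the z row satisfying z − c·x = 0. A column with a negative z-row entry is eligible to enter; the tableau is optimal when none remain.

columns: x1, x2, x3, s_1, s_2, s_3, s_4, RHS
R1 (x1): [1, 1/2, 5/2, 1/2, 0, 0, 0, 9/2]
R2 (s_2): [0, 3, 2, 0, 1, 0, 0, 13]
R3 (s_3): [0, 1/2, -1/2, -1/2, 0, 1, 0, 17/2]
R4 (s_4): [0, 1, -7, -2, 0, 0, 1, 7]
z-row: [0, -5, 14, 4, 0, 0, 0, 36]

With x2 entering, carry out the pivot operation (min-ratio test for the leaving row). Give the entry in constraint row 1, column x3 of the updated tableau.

Ratio test on column x2 — row 1: (9/2)/(1/2) = 9; row 2: 13/3 = 13/3; row 3: (17/2)/(1/2) = 17; row 4: 7/1 = 7. Minimum is 13/3 at row 2 (s_2 leaves); pivot element 3.
Divide row 2 by 3; eliminate column x2 from the other rows.
Row 1 update in column x3: 5/2 − (1/2)·(2/3) = 13/6.

13/6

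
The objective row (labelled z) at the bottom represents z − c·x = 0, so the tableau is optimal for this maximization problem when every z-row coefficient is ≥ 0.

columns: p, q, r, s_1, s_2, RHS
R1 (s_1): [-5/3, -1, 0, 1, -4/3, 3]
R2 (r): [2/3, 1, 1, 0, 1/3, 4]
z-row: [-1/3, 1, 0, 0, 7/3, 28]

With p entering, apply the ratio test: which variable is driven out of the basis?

r

Column p entries and ratios — s_1: -5/3 ≤ 0, skip; r: 4/(2/3) = 6.
Smallest ratio is 6 in the row of r, so r leaves.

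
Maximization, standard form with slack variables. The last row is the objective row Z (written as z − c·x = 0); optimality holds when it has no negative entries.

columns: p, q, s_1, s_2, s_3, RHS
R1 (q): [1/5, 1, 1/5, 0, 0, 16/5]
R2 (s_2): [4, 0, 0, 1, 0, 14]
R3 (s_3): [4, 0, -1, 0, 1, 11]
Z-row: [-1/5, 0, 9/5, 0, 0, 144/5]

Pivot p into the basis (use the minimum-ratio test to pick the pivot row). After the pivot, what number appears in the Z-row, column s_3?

Ratio test on column p — row 1: (16/5)/(1/5) = 16; row 2: 14/4 = 7/2; row 3: 11/4 = 11/4. Minimum is 11/4 at row 3 (s_3 leaves); pivot element 4.
Divide row 3 by 4; eliminate column p from the other rows.
Z-row update in column s_3: 0 − (-1/5)·(1/4) = 1/20.

1/20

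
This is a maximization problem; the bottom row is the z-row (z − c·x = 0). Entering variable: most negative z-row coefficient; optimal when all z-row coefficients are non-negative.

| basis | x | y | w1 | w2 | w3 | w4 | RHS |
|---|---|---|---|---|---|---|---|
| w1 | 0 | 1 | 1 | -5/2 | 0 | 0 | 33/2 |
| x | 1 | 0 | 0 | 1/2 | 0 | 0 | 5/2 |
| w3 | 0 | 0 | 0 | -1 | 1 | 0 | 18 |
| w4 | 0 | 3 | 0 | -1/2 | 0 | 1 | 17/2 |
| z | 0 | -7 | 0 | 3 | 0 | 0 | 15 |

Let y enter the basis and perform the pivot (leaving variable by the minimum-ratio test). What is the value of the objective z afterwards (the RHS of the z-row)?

209/6

Ratio test on column y — row 1: (33/2)/1 = 33/2; row 2: entry 0 ≤ 0; row 3: entry 0 ≤ 0; row 4: (17/2)/3 = 17/6. Minimum is 17/6 at row 4 (w4 leaves); pivot element 3.
Pivot on row 4; the z-row RHS becomes 15 − (-7)·(17/6) = 209/6.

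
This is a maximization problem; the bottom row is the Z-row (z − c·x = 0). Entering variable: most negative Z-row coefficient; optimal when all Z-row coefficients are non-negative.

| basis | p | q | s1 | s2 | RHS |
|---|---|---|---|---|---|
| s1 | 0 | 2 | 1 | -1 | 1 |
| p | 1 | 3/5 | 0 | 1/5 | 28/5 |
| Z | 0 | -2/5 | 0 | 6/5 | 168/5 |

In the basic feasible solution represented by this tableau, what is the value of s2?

s2 is not in the basis, so in the current basic feasible solution s2 = 0.

0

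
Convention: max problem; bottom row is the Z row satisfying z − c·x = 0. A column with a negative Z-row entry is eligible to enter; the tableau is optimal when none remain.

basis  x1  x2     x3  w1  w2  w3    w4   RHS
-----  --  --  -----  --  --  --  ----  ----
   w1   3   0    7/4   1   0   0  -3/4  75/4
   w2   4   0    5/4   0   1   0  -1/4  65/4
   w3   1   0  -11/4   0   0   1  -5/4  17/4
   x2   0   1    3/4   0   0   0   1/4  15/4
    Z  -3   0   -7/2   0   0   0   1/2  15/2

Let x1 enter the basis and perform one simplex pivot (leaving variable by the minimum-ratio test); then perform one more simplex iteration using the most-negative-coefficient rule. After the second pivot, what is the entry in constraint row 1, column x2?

Ratio test on column x1 — row 1: (75/4)/3 = 25/4; row 2: (65/4)/4 = 65/16; row 3: (17/4)/1 = 17/4; row 4: entry 0 ≤ 0. Minimum is 65/16 at row 2 (w2 leaves); pivot element 4.
Divide row 2 by 4; eliminate column x1 from the other rows.
Second iteration: most negative Z-row entry is -41/16 in column x3, so x3 enters.
Ratio test on column x3 — row 1: (105/16)/(13/16) = 105/13; row 2: (65/16)/(5/16) = 13; row 3: entry -49/16 ≤ 0; row 4: (15/4)/(3/4) = 5. Minimum is 5 at row 4 (x2 leaves); pivot element 3/4.
Divide row 4 by 3/4; eliminate column x3 from the other rows.
After both pivots, the entry at constraint row 1, column x2 is -13/12.

-13/12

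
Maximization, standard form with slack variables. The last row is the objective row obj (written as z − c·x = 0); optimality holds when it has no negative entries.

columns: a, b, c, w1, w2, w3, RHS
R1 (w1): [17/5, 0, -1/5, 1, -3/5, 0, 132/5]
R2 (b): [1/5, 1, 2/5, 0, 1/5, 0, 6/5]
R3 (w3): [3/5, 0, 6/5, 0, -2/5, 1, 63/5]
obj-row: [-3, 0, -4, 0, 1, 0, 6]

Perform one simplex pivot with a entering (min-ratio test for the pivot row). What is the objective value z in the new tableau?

Ratio test on column a — row 1: (132/5)/(17/5) = 132/17; row 2: (6/5)/(1/5) = 6; row 3: (63/5)/(3/5) = 21. Minimum is 6 at row 2 (b leaves); pivot element 1/5.
Pivot on row 2; the obj-row RHS becomes 6 − (-3)·6 = 24.

24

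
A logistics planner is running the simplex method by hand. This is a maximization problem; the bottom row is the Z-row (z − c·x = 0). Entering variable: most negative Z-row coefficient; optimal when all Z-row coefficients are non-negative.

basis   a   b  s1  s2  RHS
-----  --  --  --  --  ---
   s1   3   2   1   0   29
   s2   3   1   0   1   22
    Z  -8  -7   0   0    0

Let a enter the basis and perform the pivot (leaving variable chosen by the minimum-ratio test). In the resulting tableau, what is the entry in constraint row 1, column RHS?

Ratio test on column a — row 1: 29/3 = 29/3; row 2: 22/3 = 22/3. Minimum is 22/3 at row 2 (s2 leaves); pivot element 3.
Divide row 2 by 3; eliminate column a from the other rows.
Row 1 update in column RHS: 29 − 3·(22/3) = 7.

7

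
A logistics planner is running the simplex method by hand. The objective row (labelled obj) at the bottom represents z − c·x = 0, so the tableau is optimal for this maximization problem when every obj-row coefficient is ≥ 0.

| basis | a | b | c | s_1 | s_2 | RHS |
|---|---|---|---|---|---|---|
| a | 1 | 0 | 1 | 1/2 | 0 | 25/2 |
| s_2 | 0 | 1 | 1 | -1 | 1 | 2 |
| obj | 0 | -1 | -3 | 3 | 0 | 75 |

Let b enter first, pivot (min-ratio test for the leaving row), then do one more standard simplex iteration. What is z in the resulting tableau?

81

Ratio test on column b — row 1: entry 0 ≤ 0; row 2: 2/1 = 2. Minimum is 2 at row 2 (s_2 leaves); pivot element 1.
Pivot on row 2; the obj-row RHS becomes 75 − (-1)·2 = 77.
Next entering variable (most negative obj-row entry -2): c.
Ratio test on column c — row 1: (25/2)/1 = 25/2; row 2: 2/1 = 2. Minimum is 2 at row 2 (b leaves); pivot element 1.
After the second pivot the obj-row RHS is 77 − (-2)·2 = 81.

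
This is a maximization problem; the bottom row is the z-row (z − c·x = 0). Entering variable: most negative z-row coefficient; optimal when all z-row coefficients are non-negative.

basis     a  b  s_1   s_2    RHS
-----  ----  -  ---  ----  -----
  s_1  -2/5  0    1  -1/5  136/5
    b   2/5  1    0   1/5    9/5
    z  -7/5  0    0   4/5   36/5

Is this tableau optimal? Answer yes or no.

The z-row has a negative entry -7/5 in column a, so it is not optimal.

no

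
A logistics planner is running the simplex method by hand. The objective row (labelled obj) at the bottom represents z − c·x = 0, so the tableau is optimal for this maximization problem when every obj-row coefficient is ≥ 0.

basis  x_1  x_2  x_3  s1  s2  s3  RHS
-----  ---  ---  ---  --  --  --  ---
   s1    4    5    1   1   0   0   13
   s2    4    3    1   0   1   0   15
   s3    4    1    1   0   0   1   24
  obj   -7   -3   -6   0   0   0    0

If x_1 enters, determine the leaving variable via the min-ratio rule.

Column x_1 entries and ratios — s1: 13/4 = 13/4; s2: 15/4 = 15/4; s3: 24/4 = 6.
Smallest ratio is 13/4 in the row of s1, so s1 leaves.

s1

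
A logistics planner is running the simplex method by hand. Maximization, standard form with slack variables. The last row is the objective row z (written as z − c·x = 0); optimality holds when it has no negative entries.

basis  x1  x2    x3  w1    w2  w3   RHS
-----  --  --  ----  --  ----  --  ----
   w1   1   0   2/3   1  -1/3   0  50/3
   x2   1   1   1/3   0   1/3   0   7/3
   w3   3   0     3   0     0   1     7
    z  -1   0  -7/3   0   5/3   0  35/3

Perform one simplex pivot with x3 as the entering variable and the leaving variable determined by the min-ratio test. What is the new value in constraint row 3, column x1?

1

Ratio test on column x3 — row 1: (50/3)/(2/3) = 25; row 2: (7/3)/(1/3) = 7; row 3: 7/3 = 7/3. Minimum is 7/3 at row 3 (w3 leaves); pivot element 3.
Divide row 3 by 3; eliminate column x3 from the other rows.
In the new row 3, the x1 entry is the old entry divided by the pivot: 3/3 = 1.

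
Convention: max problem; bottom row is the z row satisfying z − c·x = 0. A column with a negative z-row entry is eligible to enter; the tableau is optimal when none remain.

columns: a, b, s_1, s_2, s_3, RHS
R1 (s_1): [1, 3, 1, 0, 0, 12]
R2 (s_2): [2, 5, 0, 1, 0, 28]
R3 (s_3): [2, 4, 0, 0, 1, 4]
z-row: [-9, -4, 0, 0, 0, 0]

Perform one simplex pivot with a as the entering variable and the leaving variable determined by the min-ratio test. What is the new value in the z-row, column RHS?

Ratio test on column a — row 1: 12/1 = 12; row 2: 28/2 = 14; row 3: 4/2 = 2. Minimum is 2 at row 3 (s_3 leaves); pivot element 2.
Divide row 3 by 2; eliminate column a from the other rows.
z-row update in column RHS: 0 − (-9)·2 = 18.

18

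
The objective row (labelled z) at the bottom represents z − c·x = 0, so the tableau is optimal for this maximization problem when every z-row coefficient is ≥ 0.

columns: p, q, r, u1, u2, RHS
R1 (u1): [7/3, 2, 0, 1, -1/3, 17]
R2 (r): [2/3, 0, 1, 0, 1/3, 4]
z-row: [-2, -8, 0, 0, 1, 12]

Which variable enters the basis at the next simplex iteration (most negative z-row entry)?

q

Negative z-row entries: p: -2, q: -8.
The most negative is -8 in column q, so q enters.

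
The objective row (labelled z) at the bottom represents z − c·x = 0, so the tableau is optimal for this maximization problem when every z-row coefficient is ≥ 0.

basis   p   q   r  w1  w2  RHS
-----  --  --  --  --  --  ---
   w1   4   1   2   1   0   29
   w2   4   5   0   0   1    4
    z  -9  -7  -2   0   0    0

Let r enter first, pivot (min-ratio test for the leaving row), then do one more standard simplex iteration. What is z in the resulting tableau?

Ratio test on column r — row 1: 29/2 = 29/2; row 2: entry 0 ≤ 0. Minimum is 29/2 at row 1 (w1 leaves); pivot element 2.
Pivot on row 1; the z-row RHS becomes 0 − (-2)·(29/2) = 29.
Next entering variable (most negative z-row entry -6): q.
Ratio test on column q — row 1: (29/2)/(1/2) = 29; row 2: 4/5 = 4/5. Minimum is 4/5 at row 2 (w2 leaves); pivot element 5.
After the second pivot the z-row RHS is 29 − (-6)·(4/5) = 169/5.

169/5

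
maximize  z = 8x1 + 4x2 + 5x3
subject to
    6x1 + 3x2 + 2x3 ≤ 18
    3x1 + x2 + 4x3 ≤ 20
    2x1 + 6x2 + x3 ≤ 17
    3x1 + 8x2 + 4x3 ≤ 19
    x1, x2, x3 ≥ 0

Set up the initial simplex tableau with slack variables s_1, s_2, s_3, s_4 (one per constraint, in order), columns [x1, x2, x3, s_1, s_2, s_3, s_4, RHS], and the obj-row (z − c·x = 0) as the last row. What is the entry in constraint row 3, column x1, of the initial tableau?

2

Constraint 3 has coefficient 2 on x1.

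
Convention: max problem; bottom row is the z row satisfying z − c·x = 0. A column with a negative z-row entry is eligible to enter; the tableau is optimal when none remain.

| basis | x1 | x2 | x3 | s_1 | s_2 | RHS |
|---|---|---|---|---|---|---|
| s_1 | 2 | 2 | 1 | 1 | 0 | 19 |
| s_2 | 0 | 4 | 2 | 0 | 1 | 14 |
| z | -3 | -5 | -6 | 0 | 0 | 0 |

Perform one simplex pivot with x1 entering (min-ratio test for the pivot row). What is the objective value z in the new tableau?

57/2

Ratio test on column x1 — row 1: 19/2 = 19/2; row 2: entry 0 ≤ 0. Minimum is 19/2 at row 1 (s_1 leaves); pivot element 2.
Pivot on row 1; the z-row RHS becomes 0 − (-3)·(19/2) = 57/2.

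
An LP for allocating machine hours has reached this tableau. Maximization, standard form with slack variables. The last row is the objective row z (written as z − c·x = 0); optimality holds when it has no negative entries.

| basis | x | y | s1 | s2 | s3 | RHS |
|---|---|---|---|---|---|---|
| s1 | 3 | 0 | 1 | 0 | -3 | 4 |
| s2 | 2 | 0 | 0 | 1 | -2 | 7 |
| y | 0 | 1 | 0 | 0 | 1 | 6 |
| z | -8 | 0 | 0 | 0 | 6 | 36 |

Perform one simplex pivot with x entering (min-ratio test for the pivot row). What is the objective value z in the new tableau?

Ratio test on column x — row 1: 4/3 = 4/3; row 2: 7/2 = 7/2; row 3: entry 0 ≤ 0. Minimum is 4/3 at row 1 (s1 leaves); pivot element 3.
Pivot on row 1; the z-row RHS becomes 36 − (-8)·(4/3) = 140/3.

140/3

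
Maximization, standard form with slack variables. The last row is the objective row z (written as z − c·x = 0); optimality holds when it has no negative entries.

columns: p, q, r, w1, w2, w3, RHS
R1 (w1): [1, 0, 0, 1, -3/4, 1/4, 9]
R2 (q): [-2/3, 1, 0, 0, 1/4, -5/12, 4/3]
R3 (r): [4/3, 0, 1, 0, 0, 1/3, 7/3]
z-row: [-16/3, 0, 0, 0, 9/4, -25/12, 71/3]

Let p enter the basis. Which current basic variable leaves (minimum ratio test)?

r

Column p entries and ratios — w1: 9/1 = 9; q: -2/3 ≤ 0, skip; r: (7/3)/(4/3) = 7/4.
Smallest ratio is 7/4 in the row of r, so r leaves.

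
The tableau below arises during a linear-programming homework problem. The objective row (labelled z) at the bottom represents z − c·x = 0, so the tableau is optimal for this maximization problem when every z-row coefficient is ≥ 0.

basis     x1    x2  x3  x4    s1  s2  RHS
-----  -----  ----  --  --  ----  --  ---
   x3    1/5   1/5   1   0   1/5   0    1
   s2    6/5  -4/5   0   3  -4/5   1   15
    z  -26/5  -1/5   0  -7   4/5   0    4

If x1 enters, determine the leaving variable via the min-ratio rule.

Column x1 entries and ratios — x3: 1/(1/5) = 5; s2: 15/(6/5) = 25/2.
Smallest ratio is 5 in the row of x3, so x3 leaves.

x3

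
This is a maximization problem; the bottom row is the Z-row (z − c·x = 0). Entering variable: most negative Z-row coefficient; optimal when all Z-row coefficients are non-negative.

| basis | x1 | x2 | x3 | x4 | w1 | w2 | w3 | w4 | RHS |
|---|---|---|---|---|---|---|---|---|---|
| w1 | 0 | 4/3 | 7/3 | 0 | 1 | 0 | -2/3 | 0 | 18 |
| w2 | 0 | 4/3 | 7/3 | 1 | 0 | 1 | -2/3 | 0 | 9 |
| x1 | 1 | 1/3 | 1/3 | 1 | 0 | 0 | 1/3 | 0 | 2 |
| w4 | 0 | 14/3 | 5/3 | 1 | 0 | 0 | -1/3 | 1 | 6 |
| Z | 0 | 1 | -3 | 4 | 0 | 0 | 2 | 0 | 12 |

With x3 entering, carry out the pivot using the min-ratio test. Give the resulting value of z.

114/5

Ratio test on column x3 — row 1: 18/(7/3) = 54/7; row 2: 9/(7/3) = 27/7; row 3: 2/(1/3) = 6; row 4: 6/(5/3) = 18/5. Minimum is 18/5 at row 4 (w4 leaves); pivot element 5/3.
Pivot on row 4; the Z-row RHS becomes 12 − (-3)·(18/5) = 114/5.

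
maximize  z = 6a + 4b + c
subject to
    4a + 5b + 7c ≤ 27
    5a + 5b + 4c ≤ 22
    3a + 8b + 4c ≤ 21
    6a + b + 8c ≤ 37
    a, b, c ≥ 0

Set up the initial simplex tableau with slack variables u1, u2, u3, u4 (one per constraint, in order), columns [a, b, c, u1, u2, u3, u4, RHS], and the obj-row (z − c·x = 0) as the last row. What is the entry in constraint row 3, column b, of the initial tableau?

8

Constraint 3 has coefficient 8 on b.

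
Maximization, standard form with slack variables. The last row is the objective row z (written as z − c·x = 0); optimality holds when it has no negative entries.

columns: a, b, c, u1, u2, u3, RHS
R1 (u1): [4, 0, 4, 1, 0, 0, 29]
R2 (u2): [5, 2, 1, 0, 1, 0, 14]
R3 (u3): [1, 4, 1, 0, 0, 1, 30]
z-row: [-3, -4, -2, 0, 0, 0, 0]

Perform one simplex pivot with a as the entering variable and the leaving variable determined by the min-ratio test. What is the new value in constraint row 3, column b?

Ratio test on column a — row 1: 29/4 = 29/4; row 2: 14/5 = 14/5; row 3: 30/1 = 30. Minimum is 14/5 at row 2 (u2 leaves); pivot element 5.
Divide row 2 by 5; eliminate column a from the other rows.
Row 3 update in column b: 4 − 1·(2/5) = 18/5.

18/5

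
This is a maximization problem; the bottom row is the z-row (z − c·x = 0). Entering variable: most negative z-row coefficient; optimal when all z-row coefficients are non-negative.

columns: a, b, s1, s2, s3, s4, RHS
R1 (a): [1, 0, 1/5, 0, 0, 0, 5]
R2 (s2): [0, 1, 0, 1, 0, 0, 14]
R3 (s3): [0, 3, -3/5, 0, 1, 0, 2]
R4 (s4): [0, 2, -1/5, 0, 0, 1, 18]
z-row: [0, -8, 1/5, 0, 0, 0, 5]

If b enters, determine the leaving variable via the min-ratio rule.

Column b entries and ratios — a: 0 ≤ 0, skip; s2: 14/1 = 14; s3: 2/3 = 2/3; s4: 18/2 = 9.
Smallest ratio is 2/3 in the row of s3, so s3 leaves.

s3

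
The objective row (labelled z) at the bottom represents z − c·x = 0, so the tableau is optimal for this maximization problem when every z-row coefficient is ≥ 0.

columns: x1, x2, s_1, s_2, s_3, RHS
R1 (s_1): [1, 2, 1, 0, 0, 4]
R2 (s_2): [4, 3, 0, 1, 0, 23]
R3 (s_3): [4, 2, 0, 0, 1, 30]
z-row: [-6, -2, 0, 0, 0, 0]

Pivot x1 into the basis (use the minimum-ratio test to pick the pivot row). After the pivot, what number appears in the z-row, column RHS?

Ratio test on column x1 — row 1: 4/1 = 4; row 2: 23/4 = 23/4; row 3: 30/4 = 15/2. Minimum is 4 at row 1 (s_1 leaves); pivot element 1.
Divide row 1 by 1; eliminate column x1 from the other rows.
z-row update in column RHS: 0 − (-6)·4 = 24.

24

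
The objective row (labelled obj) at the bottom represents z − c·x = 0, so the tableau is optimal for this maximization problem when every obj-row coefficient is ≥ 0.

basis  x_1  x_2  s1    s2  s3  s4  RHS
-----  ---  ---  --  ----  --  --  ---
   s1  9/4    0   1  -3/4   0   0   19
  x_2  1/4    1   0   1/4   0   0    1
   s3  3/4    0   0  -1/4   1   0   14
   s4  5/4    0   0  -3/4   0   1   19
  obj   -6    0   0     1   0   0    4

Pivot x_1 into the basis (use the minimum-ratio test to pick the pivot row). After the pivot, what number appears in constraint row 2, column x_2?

4

Ratio test on column x_1 — row 1: 19/(9/4) = 76/9; row 2: 1/(1/4) = 4; row 3: 14/(3/4) = 56/3; row 4: 19/(5/4) = 76/5. Minimum is 4 at row 2 (x_2 leaves); pivot element 1/4.
Divide row 2 by 1/4; eliminate column x_1 from the other rows.
In the new row 2, the x_2 entry is the old entry divided by the pivot: 1/(1/4) = 4.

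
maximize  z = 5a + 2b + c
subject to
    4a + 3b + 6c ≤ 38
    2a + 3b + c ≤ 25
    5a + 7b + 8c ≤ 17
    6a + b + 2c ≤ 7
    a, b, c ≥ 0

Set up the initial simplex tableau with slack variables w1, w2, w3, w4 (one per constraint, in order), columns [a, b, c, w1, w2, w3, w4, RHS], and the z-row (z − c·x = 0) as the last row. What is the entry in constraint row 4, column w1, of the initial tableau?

0

Slack w1 belongs to constraint 1; its column is the unit vector e_1, so the entry in row 4 is 0.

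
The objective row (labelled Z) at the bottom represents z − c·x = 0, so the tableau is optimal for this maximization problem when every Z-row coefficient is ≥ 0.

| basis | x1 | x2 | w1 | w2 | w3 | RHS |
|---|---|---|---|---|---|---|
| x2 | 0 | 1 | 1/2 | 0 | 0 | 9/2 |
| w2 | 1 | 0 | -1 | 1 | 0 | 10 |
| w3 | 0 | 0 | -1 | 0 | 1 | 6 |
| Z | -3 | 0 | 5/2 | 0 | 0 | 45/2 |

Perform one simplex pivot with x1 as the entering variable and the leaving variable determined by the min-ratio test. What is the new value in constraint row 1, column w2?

Ratio test on column x1 — row 1: entry 0 ≤ 0; row 2: 10/1 = 10; row 3: entry 0 ≤ 0. Minimum is 10 at row 2 (w2 leaves); pivot element 1.
Divide row 2 by 1; eliminate column x1 from the other rows.
Row 1 update in column w2: 0 − 0·1 = 0.

0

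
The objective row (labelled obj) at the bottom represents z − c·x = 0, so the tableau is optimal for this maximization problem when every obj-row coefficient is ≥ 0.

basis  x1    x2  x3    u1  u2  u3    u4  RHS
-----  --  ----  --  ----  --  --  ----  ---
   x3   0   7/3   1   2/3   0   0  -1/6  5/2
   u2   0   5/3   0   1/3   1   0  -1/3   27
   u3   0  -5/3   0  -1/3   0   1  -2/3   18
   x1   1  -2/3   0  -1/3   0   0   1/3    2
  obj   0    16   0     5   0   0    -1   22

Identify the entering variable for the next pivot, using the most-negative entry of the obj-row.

u4

Negative obj-row entries: u4: -1.
The most negative is -1 in column u4, so u4 enters.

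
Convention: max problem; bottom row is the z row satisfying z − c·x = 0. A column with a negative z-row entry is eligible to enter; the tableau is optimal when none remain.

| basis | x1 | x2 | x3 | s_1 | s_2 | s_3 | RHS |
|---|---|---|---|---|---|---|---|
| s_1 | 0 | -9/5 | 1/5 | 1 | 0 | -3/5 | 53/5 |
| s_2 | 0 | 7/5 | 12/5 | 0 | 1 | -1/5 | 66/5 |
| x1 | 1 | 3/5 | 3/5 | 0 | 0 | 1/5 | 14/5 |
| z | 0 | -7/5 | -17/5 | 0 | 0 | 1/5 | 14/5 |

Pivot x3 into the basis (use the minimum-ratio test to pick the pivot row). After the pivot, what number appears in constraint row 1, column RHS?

29/3

Ratio test on column x3 — row 1: (53/5)/(1/5) = 53; row 2: (66/5)/(12/5) = 11/2; row 3: (14/5)/(3/5) = 14/3. Minimum is 14/3 at row 3 (x1 leaves); pivot element 3/5.
Divide row 3 by 3/5; eliminate column x3 from the other rows.
Row 1 update in column RHS: 53/5 − (1/5)·(14/3) = 29/3.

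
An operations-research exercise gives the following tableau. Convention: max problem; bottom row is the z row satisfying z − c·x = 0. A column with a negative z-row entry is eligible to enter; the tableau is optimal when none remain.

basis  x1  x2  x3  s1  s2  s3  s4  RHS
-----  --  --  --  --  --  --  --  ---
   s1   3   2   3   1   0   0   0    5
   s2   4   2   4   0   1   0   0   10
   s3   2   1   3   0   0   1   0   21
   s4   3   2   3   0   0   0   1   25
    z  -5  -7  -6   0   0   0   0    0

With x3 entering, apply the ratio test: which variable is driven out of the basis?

s1

Column x3 entries and ratios — s1: 5/3 = 5/3; s2: 10/4 = 5/2; s3: 21/3 = 7; s4: 25/3 = 25/3.
Smallest ratio is 5/3 in the row of s1, so s1 leaves.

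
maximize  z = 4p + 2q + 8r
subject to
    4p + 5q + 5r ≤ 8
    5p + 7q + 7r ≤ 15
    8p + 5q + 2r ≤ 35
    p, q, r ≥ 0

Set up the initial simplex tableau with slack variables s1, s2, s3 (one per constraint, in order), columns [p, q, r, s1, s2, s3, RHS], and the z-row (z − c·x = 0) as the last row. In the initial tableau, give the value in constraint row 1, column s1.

1

Slack s1 belongs to constraint 1; its column is the unit vector e_1, so the entry in row 1 is 1.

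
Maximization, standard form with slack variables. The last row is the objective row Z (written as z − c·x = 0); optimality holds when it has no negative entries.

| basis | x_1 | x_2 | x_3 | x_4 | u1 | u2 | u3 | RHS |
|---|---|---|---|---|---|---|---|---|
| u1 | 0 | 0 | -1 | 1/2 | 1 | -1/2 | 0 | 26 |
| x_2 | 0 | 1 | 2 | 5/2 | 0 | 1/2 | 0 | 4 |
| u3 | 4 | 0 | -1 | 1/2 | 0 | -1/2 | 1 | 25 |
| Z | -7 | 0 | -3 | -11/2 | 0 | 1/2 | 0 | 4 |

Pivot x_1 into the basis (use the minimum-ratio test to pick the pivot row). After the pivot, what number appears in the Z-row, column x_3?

Ratio test on column x_1 — row 1: entry 0 ≤ 0; row 2: entry 0 ≤ 0; row 3: 25/4 = 25/4. Minimum is 25/4 at row 3 (u3 leaves); pivot element 4.
Divide row 3 by 4; eliminate column x_1 from the other rows.
Z-row update in column x_3: -3 − (-7)·(-1/4) = -19/4.

-19/4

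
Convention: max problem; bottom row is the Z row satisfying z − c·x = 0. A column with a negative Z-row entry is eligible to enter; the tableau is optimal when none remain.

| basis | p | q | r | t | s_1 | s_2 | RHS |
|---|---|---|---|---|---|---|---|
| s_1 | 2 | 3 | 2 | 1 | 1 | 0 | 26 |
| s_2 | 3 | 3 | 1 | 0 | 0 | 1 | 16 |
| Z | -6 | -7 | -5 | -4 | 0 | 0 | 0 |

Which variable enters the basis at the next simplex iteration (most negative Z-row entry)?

q

Negative Z-row entries: p: -6, q: -7, r: -5, t: -4.
The most negative is -7 in column q, so q enters.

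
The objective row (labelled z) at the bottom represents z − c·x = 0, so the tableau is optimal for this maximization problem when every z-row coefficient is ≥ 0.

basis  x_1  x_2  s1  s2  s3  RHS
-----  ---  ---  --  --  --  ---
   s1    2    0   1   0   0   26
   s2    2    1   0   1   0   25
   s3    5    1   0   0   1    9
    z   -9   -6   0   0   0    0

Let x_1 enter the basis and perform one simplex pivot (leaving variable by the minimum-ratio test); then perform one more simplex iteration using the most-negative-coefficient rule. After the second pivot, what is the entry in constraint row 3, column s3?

1

Ratio test on column x_1 — row 1: 26/2 = 13; row 2: 25/2 = 25/2; row 3: 9/5 = 9/5. Minimum is 9/5 at row 3 (s3 leaves); pivot element 5.
Divide row 3 by 5; eliminate column x_1 from the other rows.
Second iteration: most negative z-row entry is -21/5 in column x_2, so x_2 enters.
Ratio test on column x_2 — row 1: entry -2/5 ≤ 0; row 2: (107/5)/(3/5) = 107/3; row 3: (9/5)/(1/5) = 9. Minimum is 9 at row 3 (x_1 leaves); pivot element 1/5.
Divide row 3 by 1/5; eliminate column x_2 from the other rows.
After both pivots, the entry at constraint row 3, column s3 is 1.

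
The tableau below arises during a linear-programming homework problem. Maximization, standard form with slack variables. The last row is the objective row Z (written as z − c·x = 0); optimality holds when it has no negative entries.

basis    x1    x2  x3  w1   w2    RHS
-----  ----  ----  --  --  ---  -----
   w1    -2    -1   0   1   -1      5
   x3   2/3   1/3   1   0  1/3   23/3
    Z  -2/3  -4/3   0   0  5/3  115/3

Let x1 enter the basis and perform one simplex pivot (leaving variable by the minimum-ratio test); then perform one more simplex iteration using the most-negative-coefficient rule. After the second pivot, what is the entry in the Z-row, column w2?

Ratio test on column x1 — row 1: entry -2 ≤ 0; row 2: (23/3)/(2/3) = 23/2. Minimum is 23/2 at row 2 (x3 leaves); pivot element 2/3.
Divide row 2 by 2/3; eliminate column x1 from the other rows.
Second iteration: most negative Z-row entry is -1 in column x2, so x2 enters.
Ratio test on column x2 — row 1: entry 0 ≤ 0; row 2: (23/2)/(1/2) = 23. Minimum is 23 at row 2 (x1 leaves); pivot element 1/2.
Divide row 2 by 1/2; eliminate column x2 from the other rows.
After both pivots, the entry at the Z-row, column w2 is 3.

3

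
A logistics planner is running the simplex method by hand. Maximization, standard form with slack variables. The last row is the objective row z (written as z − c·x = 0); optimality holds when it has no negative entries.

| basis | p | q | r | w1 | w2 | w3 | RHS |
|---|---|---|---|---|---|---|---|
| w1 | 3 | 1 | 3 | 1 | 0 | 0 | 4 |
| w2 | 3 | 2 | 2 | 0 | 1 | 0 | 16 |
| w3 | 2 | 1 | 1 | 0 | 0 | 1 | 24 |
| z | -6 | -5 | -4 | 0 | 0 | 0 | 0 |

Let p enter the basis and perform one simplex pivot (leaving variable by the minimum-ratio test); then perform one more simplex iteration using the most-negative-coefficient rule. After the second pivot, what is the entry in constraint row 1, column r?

3

Ratio test on column p — row 1: 4/3 = 4/3; row 2: 16/3 = 16/3; row 3: 24/2 = 12. Minimum is 4/3 at row 1 (w1 leaves); pivot element 3.
Divide row 1 by 3; eliminate column p from the other rows.
Second iteration: most negative z-row entry is -3 in column q, so q enters.
Ratio test on column q — row 1: (4/3)/(1/3) = 4; row 2: 12/1 = 12; row 3: (64/3)/(1/3) = 64. Minimum is 4 at row 1 (p leaves); pivot element 1/3.
Divide row 1 by 1/3; eliminate column q from the other rows.
After both pivots, the entry at constraint row 1, column r is 3.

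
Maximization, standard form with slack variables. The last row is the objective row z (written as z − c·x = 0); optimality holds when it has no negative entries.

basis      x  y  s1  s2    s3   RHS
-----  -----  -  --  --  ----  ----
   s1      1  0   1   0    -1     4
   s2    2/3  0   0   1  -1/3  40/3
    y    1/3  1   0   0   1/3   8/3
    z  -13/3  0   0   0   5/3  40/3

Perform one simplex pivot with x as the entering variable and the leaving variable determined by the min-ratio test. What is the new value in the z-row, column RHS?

Ratio test on column x — row 1: 4/1 = 4; row 2: (40/3)/(2/3) = 20; row 3: (8/3)/(1/3) = 8. Minimum is 4 at row 1 (s1 leaves); pivot element 1.
Divide row 1 by 1; eliminate column x from the other rows.
z-row update in column RHS: 40/3 − (-13/3)·4 = 92/3.

92/3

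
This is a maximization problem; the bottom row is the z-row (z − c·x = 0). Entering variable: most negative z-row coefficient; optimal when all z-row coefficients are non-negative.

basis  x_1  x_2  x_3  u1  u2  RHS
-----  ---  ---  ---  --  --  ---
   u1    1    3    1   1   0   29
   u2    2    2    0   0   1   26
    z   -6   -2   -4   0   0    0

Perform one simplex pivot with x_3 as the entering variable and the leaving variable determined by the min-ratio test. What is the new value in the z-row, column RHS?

Ratio test on column x_3 — row 1: 29/1 = 29; row 2: entry 0 ≤ 0. Minimum is 29 at row 1 (u1 leaves); pivot element 1.
Divide row 1 by 1; eliminate column x_3 from the other rows.
z-row update in column RHS: 0 − (-4)·29 = 116.

116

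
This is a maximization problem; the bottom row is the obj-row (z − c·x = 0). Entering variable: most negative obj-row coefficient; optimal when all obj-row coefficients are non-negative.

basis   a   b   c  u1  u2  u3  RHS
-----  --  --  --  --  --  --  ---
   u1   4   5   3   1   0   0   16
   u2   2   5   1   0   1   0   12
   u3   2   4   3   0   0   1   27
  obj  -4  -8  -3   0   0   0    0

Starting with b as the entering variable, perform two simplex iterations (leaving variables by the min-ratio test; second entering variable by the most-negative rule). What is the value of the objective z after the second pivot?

22

Ratio test on column b — row 1: 16/5 = 16/5; row 2: 12/5 = 12/5; row 3: 27/4 = 27/4. Minimum is 12/5 at row 2 (u2 leaves); pivot element 5.
Pivot on row 2; the obj-row RHS becomes 0 − (-8)·(12/5) = 96/5.
Next entering variable (most negative obj-row entry -7/5): c.
Ratio test on column c — row 1: 4/2 = 2; row 2: (12/5)/(1/5) = 12; row 3: (87/5)/(11/5) = 87/11. Minimum is 2 at row 1 (u1 leaves); pivot element 2.
After the second pivot the obj-row RHS is 96/5 − (-7/5)·2 = 22.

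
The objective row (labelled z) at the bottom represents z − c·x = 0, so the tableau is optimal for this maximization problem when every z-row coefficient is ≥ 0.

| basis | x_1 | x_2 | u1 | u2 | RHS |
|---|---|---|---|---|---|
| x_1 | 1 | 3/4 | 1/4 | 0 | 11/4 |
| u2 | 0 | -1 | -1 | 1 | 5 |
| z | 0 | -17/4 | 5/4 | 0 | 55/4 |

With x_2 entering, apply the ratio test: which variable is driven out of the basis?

Column x_2 entries and ratios — x_1: (11/4)/(3/4) = 11/3; u2: -1 ≤ 0, skip.
Smallest ratio is 11/3 in the row of x_1, so x_1 leaves.

x_1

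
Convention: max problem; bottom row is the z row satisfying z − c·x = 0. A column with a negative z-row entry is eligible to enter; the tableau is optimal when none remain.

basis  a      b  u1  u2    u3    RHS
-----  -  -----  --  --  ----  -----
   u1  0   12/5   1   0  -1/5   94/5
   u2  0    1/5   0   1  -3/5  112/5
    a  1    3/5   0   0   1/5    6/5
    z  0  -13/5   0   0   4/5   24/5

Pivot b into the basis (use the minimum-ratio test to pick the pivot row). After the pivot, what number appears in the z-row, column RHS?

Ratio test on column b — row 1: (94/5)/(12/5) = 47/6; row 2: (112/5)/(1/5) = 112; row 3: (6/5)/(3/5) = 2. Minimum is 2 at row 3 (a leaves); pivot element 3/5.
Divide row 3 by 3/5; eliminate column b from the other rows.
z-row update in column RHS: 24/5 − (-13/5)·2 = 10.

10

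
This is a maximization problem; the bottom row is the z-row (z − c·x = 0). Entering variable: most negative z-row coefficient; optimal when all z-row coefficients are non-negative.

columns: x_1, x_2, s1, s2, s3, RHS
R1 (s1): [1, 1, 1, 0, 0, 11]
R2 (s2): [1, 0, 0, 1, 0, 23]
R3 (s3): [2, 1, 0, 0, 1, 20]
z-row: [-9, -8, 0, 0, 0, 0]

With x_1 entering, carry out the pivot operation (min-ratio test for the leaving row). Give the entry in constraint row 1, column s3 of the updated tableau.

-1/2

Ratio test on column x_1 — row 1: 11/1 = 11; row 2: 23/1 = 23; row 3: 20/2 = 10. Minimum is 10 at row 3 (s3 leaves); pivot element 2.
Divide row 3 by 2; eliminate column x_1 from the other rows.
Row 1 update in column s3: 0 − 1·(1/2) = -1/2.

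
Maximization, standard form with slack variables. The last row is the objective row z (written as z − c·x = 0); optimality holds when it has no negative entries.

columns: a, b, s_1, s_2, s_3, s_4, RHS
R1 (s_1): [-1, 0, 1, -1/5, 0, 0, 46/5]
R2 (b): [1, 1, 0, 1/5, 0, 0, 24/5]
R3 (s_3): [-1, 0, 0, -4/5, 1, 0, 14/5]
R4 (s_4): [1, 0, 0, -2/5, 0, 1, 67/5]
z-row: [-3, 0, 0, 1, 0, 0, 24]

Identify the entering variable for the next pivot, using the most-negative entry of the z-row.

a

Negative z-row entries: a: -3.
The most negative is -3 in column a, so a enters.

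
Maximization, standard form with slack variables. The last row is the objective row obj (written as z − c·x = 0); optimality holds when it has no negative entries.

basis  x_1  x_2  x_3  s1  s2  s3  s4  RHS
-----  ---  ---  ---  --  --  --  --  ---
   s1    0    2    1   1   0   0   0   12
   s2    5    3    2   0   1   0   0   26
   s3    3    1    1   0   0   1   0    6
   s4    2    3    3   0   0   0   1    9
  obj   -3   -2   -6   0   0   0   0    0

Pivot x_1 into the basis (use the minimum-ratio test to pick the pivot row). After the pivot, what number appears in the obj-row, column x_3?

Ratio test on column x_1 — row 1: entry 0 ≤ 0; row 2: 26/5 = 26/5; row 3: 6/3 = 2; row 4: 9/2 = 9/2. Minimum is 2 at row 3 (s3 leaves); pivot element 3.
Divide row 3 by 3; eliminate column x_1 from the other rows.
obj-row update in column x_3: -6 − (-3)·(1/3) = -5.

-5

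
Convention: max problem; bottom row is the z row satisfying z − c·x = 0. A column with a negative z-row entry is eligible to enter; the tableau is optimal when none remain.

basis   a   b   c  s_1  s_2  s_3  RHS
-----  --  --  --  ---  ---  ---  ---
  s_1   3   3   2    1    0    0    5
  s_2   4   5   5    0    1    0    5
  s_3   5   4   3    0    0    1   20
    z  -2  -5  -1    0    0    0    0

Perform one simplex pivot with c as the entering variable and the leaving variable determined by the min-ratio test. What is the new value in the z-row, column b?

Ratio test on column c — row 1: 5/2 = 5/2; row 2: 5/5 = 1; row 3: 20/3 = 20/3. Minimum is 1 at row 2 (s_2 leaves); pivot element 5.
Divide row 2 by 5; eliminate column c from the other rows.
z-row update in column b: -5 − (-1)·1 = -4.

-4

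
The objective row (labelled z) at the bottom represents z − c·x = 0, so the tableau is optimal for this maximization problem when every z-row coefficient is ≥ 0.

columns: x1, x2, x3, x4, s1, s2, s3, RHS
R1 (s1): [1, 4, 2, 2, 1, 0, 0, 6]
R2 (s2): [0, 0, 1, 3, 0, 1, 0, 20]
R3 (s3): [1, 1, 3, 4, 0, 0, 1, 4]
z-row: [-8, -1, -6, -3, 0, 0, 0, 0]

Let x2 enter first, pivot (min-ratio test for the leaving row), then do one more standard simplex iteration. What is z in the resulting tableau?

Ratio test on column x2 — row 1: 6/4 = 3/2; row 2: entry 0 ≤ 0; row 3: 4/1 = 4. Minimum is 3/2 at row 1 (s1 leaves); pivot element 4.
Pivot on row 1; the z-row RHS becomes 0 − (-1)·(3/2) = 3/2.
Next entering variable (most negative z-row entry -31/4): x1.
Ratio test on column x1 — row 1: (3/2)/(1/4) = 6; row 2: entry 0 ≤ 0; row 3: (5/2)/(3/4) = 10/3. Minimum is 10/3 at row 3 (s3 leaves); pivot element 3/4.
After the second pivot the z-row RHS is 3/2 − (-31/4)·(10/3) = 82/3.

82/3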